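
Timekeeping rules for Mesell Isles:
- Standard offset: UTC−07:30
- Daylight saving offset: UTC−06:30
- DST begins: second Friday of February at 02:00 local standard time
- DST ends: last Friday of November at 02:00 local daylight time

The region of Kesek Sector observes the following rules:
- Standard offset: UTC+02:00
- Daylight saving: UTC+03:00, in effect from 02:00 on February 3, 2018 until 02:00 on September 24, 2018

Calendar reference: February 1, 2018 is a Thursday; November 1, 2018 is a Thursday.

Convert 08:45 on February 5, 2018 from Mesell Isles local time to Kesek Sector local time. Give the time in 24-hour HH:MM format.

1 February 2018 is a Thursday, so the first Friday is February 2 and the second is February 9.
1 November 2018 is a Thursday, so Fridays fall on 2, 9, 16, 23, 30; the last is November 30.
February 5, 2018 is outside the daylight-saving period (9 February – 30 November), so Mesell Isles is on standard time, UTC−07:30.
08:45 Mesell Isles + 7h30m = 16:15 UTC.
At the standard offset (UTC+02:00), 16:15 UTC + 2h = 18:15 Kesek Sector standard time.
The standard-time date in Kesek Sector, February 5, 2018, falls between 3 February and 24 September, so daylight saving is in effect and Kesek Sector is at UTC+03:00.
16:15 UTC + 3h = 19:15 Kesek Sector.

19:15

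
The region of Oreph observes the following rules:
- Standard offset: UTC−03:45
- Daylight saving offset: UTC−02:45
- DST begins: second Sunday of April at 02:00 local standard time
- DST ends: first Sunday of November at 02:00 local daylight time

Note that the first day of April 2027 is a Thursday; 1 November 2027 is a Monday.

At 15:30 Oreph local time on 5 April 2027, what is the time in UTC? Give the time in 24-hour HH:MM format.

19:15

1 April 2027 is a Thursday, so the first Sunday is April 4 and the second is April 11.
1 November 2027 is a Monday, so the first Sunday is November 7.
5 April 2027 does not fall between 11 April and 7 November, so daylight saving is not in effect and Oreph is at UTC−03:45.
15:30 local + 3h45m = 19:15 UTC.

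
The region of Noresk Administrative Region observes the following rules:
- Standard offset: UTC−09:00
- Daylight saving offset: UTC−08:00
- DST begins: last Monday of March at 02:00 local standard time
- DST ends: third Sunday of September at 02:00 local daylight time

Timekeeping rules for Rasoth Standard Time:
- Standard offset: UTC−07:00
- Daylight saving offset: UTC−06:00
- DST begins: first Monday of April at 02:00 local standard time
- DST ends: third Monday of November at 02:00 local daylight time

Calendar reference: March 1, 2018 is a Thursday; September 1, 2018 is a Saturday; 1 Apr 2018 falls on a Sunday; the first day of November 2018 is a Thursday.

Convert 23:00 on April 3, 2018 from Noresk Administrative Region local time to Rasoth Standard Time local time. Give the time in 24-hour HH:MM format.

1 March 2018 is a Thursday, so Mondays fall on 5, 12, 19, 26; the last is March 26.
1 September 2018 is a Saturday, so the first Sunday is September 2 and the third is September 16.
Daylight saving runs 26 March – 16 September; April 3, 2018 is inside that window, so Noresk Administrative Region is at UTC−08:00.
23:00 Noresk Administrative Region + 8h = 07:00 UTC (rolling into the next day, 4 April 2018).
1 April 2018 is a Sunday, so the first Monday is April 2.
1 November 2018 is a Thursday, so the first Monday is November 5 and the third is November 19.
At the standard offset (UTC−07:00), 07:00 UTC − 7h = 00:00 Rasoth Standard Time standard time.
The standard-time date in Rasoth Standard Time, April 4, 2018, falls between 2 April and 19 November, so daylight saving is in effect and Rasoth Standard Time is at UTC−06:00.
07:00 UTC − 6h = 01:00 Rasoth Standard Time.

01:00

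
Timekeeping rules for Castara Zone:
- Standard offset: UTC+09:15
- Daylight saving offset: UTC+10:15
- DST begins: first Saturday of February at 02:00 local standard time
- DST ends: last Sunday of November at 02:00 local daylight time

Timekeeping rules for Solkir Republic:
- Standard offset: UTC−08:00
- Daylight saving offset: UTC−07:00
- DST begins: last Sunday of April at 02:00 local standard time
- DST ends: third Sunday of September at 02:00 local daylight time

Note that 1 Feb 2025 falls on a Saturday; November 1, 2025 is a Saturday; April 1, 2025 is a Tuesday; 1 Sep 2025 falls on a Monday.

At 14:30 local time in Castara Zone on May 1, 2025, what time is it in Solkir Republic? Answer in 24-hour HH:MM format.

21:15

1 February 2025 is a Saturday, so the first Saturday is February 1.
1 November 2025 is a Saturday, so Sundays fall on 2, 9, 16, 23, 30; the last is November 30.
Daylight saving runs 1 February – 30 November; May 1, 2025 is inside that window, so Castara Zone is at UTC+10:15.
14:30 Castara Zone − 10h15m = 04:15 UTC.
1 April 2025 is a Tuesday, so Sundays fall on 6, 13, 20, 27; the last is April 27.
1 September 2025 is a Monday, so the first Sunday is September 7 and the third is September 21.
At the standard offset (UTC−08:00), 04:15 UTC − 8h = 20:15 Solkir Republic standard time (rolling into the previous day, 30 April 2025).
The standard-time date in Solkir Republic, April 30, 2025, falls between 27 April and 21 September, so daylight saving is in effect and Solkir Republic is at UTC−07:00.
04:15 UTC − 7h = 21:15 Solkir Republic (rolling into the previous day, 30 April 2025).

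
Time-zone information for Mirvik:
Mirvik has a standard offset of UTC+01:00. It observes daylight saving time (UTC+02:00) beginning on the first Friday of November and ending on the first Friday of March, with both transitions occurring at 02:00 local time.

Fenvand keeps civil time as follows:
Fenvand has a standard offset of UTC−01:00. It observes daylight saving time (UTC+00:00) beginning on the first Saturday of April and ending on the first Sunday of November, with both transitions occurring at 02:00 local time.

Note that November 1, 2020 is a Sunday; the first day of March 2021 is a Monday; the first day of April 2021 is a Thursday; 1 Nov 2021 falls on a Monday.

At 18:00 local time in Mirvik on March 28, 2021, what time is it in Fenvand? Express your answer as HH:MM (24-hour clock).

16:00

1 November 2020 is a Sunday, so the first Friday is November 6.
1 March 2021 is a Monday, so the first Friday is March 5.
March 28, 2021 is outside the daylight-saving period (6 November 2020 – 5 March 2021), so Mirvik is on standard time, UTC+01:00.
18:00 Mirvik − 1h = 17:00 UTC.
1 April 2021 is a Thursday, so the first Saturday is April 3.
1 November 2021 is a Monday, so the first Sunday is November 7.
At the standard offset (UTC−01:00), 17:00 UTC − 1h = 16:00 Fenvand standard time.
The standard-time date in Fenvand, March 28, 2021, does not fall between 3 April and 7 November, so daylight saving is not in effect and Fenvand is at UTC−01:00.
17:00 UTC − 1h = 16:00 Fenvand.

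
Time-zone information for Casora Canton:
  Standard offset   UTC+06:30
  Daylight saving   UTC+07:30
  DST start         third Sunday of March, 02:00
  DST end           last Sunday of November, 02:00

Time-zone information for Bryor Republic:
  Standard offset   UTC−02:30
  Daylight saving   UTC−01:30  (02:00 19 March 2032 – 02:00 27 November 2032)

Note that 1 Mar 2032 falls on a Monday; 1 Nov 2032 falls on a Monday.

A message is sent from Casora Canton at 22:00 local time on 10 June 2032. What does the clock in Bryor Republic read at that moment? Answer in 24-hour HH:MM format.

1 March 2032 is a Monday, so the first Sunday is March 7 and the third is March 21.
1 November 2032 is a Monday, so Sundays fall on 7, 14, 21, 28; the last is November 28.
Daylight saving runs 21 March – 28 November; 10 June 2032 is inside that window, so Casora Canton is at UTC+07:30.
22:00 Casora Canton − 7h30m = 14:30 UTC.
At the standard offset (UTC−02:30), 14:30 UTC − 2h30m = 12:00 Bryor Republic standard time.
Daylight saving runs 19 March – 27 November; the standard-time date in Bryor Republic, 10 June 2032, is inside that window, so Bryor Republic is at UTC−01:30.
14:30 UTC − 1h30m = 13:00 Bryor Republic.

13:00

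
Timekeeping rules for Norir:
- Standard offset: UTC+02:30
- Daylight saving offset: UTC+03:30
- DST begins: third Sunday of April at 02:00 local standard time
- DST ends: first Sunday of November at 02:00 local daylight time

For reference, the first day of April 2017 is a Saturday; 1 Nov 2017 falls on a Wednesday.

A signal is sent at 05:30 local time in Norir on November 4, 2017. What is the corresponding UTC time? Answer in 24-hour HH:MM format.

1 April 2017 is a Saturday, so the first Sunday is April 2 and the third is April 16.
1 November 2017 is a Wednesday, so the first Sunday is November 5.
November 4, 2017 falls between 16 April and 5 November, so daylight saving is in effect and Norir is at UTC+03:30.
05:30 local − 3h30m = 02:00 UTC.

02:00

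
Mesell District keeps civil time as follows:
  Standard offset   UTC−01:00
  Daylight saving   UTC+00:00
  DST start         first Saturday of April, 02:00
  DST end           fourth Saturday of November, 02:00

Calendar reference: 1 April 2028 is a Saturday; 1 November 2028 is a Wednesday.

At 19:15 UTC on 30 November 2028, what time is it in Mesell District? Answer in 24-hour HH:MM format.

1 April 2028 is a Saturday, so the first Saturday is April 1.
1 November 2028 is a Wednesday, so the first Saturday is November 4 and the fourth is November 25.
At the standard offset (UTC−01:00), 19:15 UTC − 1h = 18:15 Mesell District standard time.
Daylight saving runs 1 April – 25 November; the standard-time date in Mesell District, 30 November 2028, is outside that window, so Mesell District is on standard time at UTC−01:00.
19:15 UTC − 1h = 18:15 local.

18:15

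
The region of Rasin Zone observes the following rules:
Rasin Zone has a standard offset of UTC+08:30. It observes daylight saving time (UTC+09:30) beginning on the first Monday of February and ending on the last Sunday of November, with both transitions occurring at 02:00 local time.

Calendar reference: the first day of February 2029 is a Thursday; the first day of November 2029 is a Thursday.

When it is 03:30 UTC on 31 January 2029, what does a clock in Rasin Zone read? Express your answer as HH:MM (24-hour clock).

1 February 2029 is a Thursday, so the first Monday is February 5.
1 November 2029 is a Thursday, so Sundays fall on 4, 11, 18, 25; the last is November 25.
At the standard offset (UTC+08:30), 03:30 UTC + 8h30m = 12:00 Rasin Zone standard time.
The standard-time date in Rasin Zone, 31 January 2029, is outside the daylight-saving period (5 February – 25 November), so Rasin Zone is on standard time, UTC+08:30.
03:30 UTC + 8h30m = 12:00 local.

12:00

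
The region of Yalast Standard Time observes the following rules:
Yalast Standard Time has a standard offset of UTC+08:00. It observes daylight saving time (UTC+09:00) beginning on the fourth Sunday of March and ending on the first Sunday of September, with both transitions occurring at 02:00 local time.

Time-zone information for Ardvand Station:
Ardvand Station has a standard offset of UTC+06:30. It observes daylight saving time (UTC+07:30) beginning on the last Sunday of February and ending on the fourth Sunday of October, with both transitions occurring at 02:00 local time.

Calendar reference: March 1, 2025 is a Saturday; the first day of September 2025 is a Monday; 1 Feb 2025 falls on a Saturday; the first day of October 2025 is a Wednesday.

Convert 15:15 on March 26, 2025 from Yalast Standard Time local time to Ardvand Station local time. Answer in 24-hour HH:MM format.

1 March 2025 is a Saturday, so the first Sunday is March 2 and the fourth is March 23.
1 September 2025 is a Monday, so the first Sunday is September 7.
March 26, 2025 falls between 23 March and 7 September, so daylight saving is in effect and Yalast Standard Time is at UTC+09:00.
15:15 Yalast Standard Time − 9h = 06:15 UTC.
1 February 2025 is a Saturday, so Sundays fall on 2, 9, 16, 23; the last is February 23.
1 October 2025 is a Wednesday, so the first Sunday is October 5 and the fourth is October 26.
At the standard offset (UTC+06:30), 06:15 UTC + 6h30m = 12:45 Ardvand Station standard time.
Daylight saving runs 23 February – 26 October; the standard-time date in Ardvand Station, March 26, 2025, is inside that window, so Ardvand Station is at UTC+07:30.
06:15 UTC + 7h30m = 13:45 Ardvand Station.

13:45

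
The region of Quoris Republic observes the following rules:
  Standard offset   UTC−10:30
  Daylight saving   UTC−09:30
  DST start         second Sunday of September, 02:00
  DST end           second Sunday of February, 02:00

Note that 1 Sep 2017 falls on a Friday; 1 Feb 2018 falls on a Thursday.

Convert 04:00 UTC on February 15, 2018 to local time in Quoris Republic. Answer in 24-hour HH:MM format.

17:30

1 September 2017 is a Friday, so the first Sunday is September 3 and the second is September 10.
1 February 2018 is a Thursday, so the first Sunday is February 4 and the second is February 11.
At the standard offset (UTC−10:30), 04:00 UTC − 10h30m = 17:30 Quoris Republic standard time (rolling into the previous day, 14 February 2018).
The standard-time date in Quoris Republic, February 14, 2018, does not fall between 10 September 2017 and 11 February 2018, so daylight saving is not in effect and Quoris Republic is at UTC−10:30.
04:00 UTC − 10h30m = 17:30 local (rolling into the previous day, 14 February 2018).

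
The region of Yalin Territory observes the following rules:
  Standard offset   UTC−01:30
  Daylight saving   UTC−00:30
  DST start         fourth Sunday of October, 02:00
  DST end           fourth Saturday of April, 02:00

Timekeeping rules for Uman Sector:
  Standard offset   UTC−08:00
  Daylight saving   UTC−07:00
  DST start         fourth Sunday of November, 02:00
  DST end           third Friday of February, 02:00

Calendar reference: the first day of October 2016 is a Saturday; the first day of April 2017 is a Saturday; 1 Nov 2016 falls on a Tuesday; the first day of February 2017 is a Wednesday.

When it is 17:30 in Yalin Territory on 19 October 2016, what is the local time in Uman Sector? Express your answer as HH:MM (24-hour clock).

11:00

1 October 2016 is a Saturday, so the first Sunday is October 2 and the fourth is October 23.
1 April 2017 is a Saturday, so the first Saturday is April 1 and the fourth is April 22.
19 October 2016 is outside the daylight-saving period (23 October 2016 – 22 April 2017), so Yalin Territory is on standard time, UTC−01:30.
17:30 Yalin Territory + 1h30m = 19:00 UTC.
1 November 2016 is a Tuesday, so the first Sunday is November 6 and the fourth is November 27.
1 February 2017 is a Wednesday, so the first Friday is February 3 and the third is February 17.
At the standard offset (UTC−08:00), 19:00 UTC − 8h = 11:00 Uman Sector standard time.
The standard-time date in Uman Sector, 19 October 2016, does not fall between 27 November 2016 and 17 February 2017, so daylight saving is not in effect and Uman Sector is at UTC−08:00.
19:00 UTC − 8h = 11:00 Uman Sector.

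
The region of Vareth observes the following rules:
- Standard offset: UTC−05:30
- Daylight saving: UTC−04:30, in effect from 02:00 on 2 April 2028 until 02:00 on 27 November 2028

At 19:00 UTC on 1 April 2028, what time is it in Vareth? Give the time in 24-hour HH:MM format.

At the standard offset (UTC−05:30), 19:00 UTC − 5h30m = 13:30 Vareth standard time.
Daylight saving runs 2 April – 27 November; the standard-time date in Vareth, 1 April 2028, is outside that window, so Vareth is on standard time at UTC−05:30.
19:00 UTC − 5h30m = 13:30 local.

13:30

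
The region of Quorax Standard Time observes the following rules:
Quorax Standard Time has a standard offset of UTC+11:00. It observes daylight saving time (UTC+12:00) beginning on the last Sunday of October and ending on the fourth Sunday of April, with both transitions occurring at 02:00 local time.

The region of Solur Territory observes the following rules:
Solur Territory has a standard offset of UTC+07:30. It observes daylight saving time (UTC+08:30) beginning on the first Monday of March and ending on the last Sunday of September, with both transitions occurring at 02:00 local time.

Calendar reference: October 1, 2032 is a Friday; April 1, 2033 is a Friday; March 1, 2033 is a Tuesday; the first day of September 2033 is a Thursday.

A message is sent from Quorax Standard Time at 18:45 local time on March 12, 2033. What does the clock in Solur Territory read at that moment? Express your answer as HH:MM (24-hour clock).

15:15

1 October 2032 is a Friday, so Sundays fall on 3, 10, 17, 24, 31; the last is October 31.
1 April 2033 is a Friday, so the first Sunday is April 3 and the fourth is April 24.
March 12, 2033 lies within the daylight-saving period (31 October 2032 – 24 April 2033), so Quorax Standard Time is on daylight time, UTC+12:00.
18:45 Quorax Standard Time − 12h = 06:45 UTC.
1 March 2033 is a Tuesday, so the first Monday is March 7.
1 September 2033 is a Thursday, so Sundays fall on 4, 11, 18, 25; the last is September 25.
At the standard offset (UTC+07:30), 06:45 UTC + 7h30m = 14:15 Solur Territory standard time.
The standard-time date in Solur Territory, March 12, 2033, lies within the daylight-saving period (7 March – 25 September), so Solur Territory is on daylight time, UTC+08:30.
06:45 UTC + 8h30m = 15:15 Solur Territory.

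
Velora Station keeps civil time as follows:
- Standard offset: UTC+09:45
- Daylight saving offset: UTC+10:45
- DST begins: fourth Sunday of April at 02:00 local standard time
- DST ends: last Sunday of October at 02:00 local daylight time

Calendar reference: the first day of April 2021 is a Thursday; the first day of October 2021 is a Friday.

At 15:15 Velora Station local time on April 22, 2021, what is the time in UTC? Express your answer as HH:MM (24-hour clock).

05:30

1 April 2021 is a Thursday, so the first Sunday is April 4 and the fourth is April 25.
1 October 2021 is a Friday, so Sundays fall on 3, 10, 17, 24, 31; the last is October 31.
April 22, 2021 does not fall between 25 April and 31 October, so daylight saving is not in effect and Velora Station is at UTC+09:45.
15:15 local − 9h45m = 05:30 UTC.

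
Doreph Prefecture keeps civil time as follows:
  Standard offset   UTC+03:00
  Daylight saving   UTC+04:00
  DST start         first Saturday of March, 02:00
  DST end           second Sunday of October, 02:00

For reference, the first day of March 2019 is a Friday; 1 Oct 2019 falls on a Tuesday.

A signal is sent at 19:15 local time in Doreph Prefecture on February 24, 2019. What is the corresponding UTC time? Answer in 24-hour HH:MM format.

1 March 2019 is a Friday, so the first Saturday is March 2.
1 October 2019 is a Tuesday, so the first Sunday is October 6 and the second is October 13.
February 24, 2019 is outside the daylight-saving period (2 March – 13 October), so Doreph Prefecture is on standard time, UTC+03:00.
19:15 local − 3h = 16:15 UTC.

16:15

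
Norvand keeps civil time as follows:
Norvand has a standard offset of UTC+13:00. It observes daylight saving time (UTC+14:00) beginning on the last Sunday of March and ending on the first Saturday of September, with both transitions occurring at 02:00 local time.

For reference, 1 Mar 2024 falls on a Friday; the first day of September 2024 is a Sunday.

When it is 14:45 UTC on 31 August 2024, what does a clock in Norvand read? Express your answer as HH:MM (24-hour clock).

1 March 2024 is a Friday, so Sundays fall on 3, 10, 17, 24, 31; the last is March 31.
1 September 2024 is a Sunday, so the first Saturday is September 7.
At the standard offset (UTC+13:00), 14:45 UTC + 13h = 03:45 Norvand standard time (rolling into the next day, 1 September 2024).
The standard-time date in Norvand, 1 September 2024, falls between 31 March and 7 September, so daylight saving is in effect and Norvand is at UTC+14:00.
14:45 UTC + 14h = 04:45 local (rolling into the next day, 1 September 2024).

04:45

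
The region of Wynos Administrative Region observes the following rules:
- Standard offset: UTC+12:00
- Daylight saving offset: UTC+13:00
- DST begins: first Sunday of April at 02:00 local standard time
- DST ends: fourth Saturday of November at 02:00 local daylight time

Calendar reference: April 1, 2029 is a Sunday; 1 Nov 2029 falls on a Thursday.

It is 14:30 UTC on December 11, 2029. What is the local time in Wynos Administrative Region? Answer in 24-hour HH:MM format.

02:30

1 April 2029 is a Sunday, so the first Sunday is April 1.
1 November 2029 is a Thursday, so the first Saturday is November 3 and the fourth is November 24.
At the standard offset (UTC+12:00), 14:30 UTC + 12h = 02:30 Wynos Administrative Region standard time (rolling into the next day, 12 December 2029).
The standard-time date in Wynos Administrative Region, December 12, 2029, is outside the daylight-saving period (1 April – 24 November), so Wynos Administrative Region is on standard time, UTC+12:00.
14:30 UTC + 12h = 02:30 local (rolling into the next day, 12 December 2029).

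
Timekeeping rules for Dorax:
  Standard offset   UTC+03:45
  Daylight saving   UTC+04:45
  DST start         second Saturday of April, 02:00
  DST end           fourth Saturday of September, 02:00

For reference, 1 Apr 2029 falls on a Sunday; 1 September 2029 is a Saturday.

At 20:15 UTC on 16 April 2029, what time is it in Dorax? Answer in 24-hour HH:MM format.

01:00

1 April 2029 is a Sunday, so the first Saturday is April 7 and the second is April 14.
1 September 2029 is a Saturday, so the first Saturday is September 1 and the fourth is September 22.
At the standard offset (UTC+03:45), 20:15 UTC + 3h45m = 00:00 Dorax standard time (rolling into the next day, 17 April 2029).
The standard-time date in Dorax, 17 April 2029, lies within the daylight-saving period (14 April – 22 September), so Dorax is on daylight time, UTC+04:45.
20:15 UTC + 4h45m = 01:00 local (rolling into the next day, 17 April 2029).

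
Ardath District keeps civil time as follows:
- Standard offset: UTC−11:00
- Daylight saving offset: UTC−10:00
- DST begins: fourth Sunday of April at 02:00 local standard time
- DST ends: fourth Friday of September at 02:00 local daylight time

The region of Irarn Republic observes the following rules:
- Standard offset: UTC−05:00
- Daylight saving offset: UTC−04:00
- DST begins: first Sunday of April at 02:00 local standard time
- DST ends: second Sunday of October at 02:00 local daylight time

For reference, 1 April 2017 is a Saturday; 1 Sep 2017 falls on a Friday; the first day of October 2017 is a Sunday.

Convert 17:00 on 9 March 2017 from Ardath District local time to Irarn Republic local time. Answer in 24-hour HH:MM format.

23:00

1 April 2017 is a Saturday, so the first Sunday is April 2 and the fourth is April 23.
1 September 2017 is a Friday, so the first Friday is September 1 and the fourth is September 22.
Daylight saving runs 23 April – 22 September; 9 March 2017 is outside that window, so Ardath District is on standard time at UTC−11:00.
17:00 Ardath District + 11h = 04:00 UTC (rolling into the next day, 10 March 2017).
1 April 2017 is a Saturday, so the first Sunday is April 2.
1 October 2017 is a Sunday, so the first Sunday is October 1 and the second is October 8.
At the standard offset (UTC−05:00), 04:00 UTC − 5h = 23:00 Irarn Republic standard time (rolling into the previous day, 9 March 2017).
The standard-time date in Irarn Republic, 9 March 2017, is outside the daylight-saving period (2 April – 8 October), so Irarn Republic is on standard time, UTC−05:00.
04:00 UTC − 5h = 23:00 Irarn Republic (rolling into the previous day, 9 March 2017).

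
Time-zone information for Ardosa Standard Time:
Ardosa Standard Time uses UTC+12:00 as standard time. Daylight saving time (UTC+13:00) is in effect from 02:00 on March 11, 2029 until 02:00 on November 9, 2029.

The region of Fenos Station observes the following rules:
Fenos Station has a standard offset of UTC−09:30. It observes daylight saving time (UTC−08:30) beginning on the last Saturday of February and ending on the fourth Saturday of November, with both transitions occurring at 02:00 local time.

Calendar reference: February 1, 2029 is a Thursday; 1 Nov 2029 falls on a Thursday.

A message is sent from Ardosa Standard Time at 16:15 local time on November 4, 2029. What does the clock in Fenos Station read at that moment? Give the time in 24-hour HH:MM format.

18:45

Daylight saving runs 11 March – 9 November; November 4, 2029 is inside that window, so Ardosa Standard Time is at UTC+13:00.
16:15 Ardosa Standard Time − 13h = 03:15 UTC.
1 February 2029 is a Thursday, so Saturdays fall on 3, 10, 17, 24; the last is February 24.
1 November 2029 is a Thursday, so the first Saturday is November 3 and the fourth is November 24.
At the standard offset (UTC−09:30), 03:15 UTC − 9h30m = 17:45 Fenos Station standard time (rolling into the previous day, 3 November 2029).
Daylight saving runs 24 February – 24 November; the standard-time date in Fenos Station, November 3, 2029, is inside that window, so Fenos Station is at UTC−08:30.
03:15 UTC − 8h30m = 18:45 Fenos Station (rolling into the previous day, 3 November 2029).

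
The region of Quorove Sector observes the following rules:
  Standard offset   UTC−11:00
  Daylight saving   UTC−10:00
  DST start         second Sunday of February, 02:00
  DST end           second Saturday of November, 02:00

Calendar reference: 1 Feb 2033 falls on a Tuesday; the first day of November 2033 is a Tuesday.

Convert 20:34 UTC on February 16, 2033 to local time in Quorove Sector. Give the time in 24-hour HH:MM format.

10:34

1 February 2033 is a Tuesday, so the first Sunday is February 6 and the second is February 13.
1 November 2033 is a Tuesday, so the first Saturday is November 5 and the second is November 12.
At the standard offset (UTC−11:00), 20:34 UTC − 11h = 09:34 Quorove Sector standard time.
The standard-time date in Quorove Sector, February 16, 2033, lies within the daylight-saving period (13 February – 12 November), so Quorove Sector is on daylight time, UTC−10:00.
20:34 UTC − 10h = 10:34 local.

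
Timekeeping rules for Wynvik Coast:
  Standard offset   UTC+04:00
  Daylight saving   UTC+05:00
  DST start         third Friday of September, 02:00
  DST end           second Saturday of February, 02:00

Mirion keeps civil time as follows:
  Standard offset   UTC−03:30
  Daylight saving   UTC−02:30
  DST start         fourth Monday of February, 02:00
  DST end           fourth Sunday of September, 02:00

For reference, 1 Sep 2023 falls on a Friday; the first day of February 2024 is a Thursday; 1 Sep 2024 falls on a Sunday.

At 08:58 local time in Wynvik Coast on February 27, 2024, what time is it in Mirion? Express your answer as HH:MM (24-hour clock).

1 September 2023 is a Friday, so the first Friday is September 1 and the third is September 15.
1 February 2024 is a Thursday, so the first Saturday is February 3 and the second is February 10.
February 27, 2024 is outside the daylight-saving period (15 September 2023 – 10 February 2024), so Wynvik Coast is on standard time, UTC+04:00.
08:58 Wynvik Coast − 4h = 04:58 UTC.
1 February 2024 is a Thursday, so the first Monday is February 5 and the fourth is February 26.
1 September 2024 is a Sunday, so the first Sunday is September 1 and the fourth is September 22.
At the standard offset (UTC−03:30), 04:58 UTC − 3h30m = 01:28 Mirion standard time.
The standard-time date in Mirion, February 27, 2024, falls between 26 February and 22 September, so daylight saving is in effect and Mirion is at UTC−02:30.
04:58 UTC − 2h30m = 02:28 Mirion.

02:28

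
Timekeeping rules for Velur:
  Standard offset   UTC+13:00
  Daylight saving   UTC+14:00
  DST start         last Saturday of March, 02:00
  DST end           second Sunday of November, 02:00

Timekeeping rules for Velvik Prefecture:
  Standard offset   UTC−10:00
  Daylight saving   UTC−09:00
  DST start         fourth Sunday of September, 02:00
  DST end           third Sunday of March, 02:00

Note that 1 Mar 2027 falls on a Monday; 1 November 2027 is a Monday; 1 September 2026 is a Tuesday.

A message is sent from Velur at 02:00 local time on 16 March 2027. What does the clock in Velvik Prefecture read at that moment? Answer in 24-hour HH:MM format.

1 March 2027 is a Monday, so Saturdays fall on 6, 13, 20, 27; the last is March 27.
1 November 2027 is a Monday, so the first Sunday is November 7 and the second is November 14.
16 March 2027 is outside the daylight-saving period (27 March – 14 November), so Velur is on standard time, UTC+13:00.
02:00 Velur − 13h = 13:00 UTC (rolling into the previous day, 15 March 2027).
1 September 2026 is a Tuesday, so the first Sunday is September 6 and the fourth is September 27.
1 March 2027 is a Monday, so the first Sunday is March 7 and the third is March 21.
At the standard offset (UTC−10:00), 13:00 UTC − 10h = 03:00 Velvik Prefecture standard time.
The standard-time date in Velvik Prefecture, 15 March 2027, falls between 27 September 2026 and 21 March 2027, so daylight saving is in effect and Velvik Prefecture is at UTC−09:00.
13:00 UTC − 9h = 04:00 Velvik Prefecture.

04:00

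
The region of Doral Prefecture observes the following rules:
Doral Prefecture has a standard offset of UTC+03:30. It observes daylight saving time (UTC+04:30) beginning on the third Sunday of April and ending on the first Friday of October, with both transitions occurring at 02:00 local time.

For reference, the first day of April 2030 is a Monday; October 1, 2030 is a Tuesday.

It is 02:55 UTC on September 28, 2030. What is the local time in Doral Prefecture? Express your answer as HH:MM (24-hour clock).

1 April 2030 is a Monday, so the first Sunday is April 7 and the third is April 21.
1 October 2030 is a Tuesday, so the first Friday is October 4.
At the standard offset (UTC+03:30), 02:55 UTC + 3h30m = 06:25 Doral Prefecture standard time.
Daylight saving runs 21 April – 4 October; the standard-time date in Doral Prefecture, September 28, 2030, is inside that window, so Doral Prefecture is at UTC+04:30.
02:55 UTC + 4h30m = 07:25 local.

07:25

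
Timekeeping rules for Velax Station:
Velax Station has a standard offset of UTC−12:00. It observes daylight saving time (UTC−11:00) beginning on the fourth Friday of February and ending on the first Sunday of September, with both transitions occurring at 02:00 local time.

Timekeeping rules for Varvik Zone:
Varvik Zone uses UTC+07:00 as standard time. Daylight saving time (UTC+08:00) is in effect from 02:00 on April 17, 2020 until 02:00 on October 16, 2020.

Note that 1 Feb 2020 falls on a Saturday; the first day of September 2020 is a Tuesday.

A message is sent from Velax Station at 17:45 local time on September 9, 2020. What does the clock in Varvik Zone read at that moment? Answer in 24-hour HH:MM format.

1 February 2020 is a Saturday, so the first Friday is February 7 and the fourth is February 28.
1 September 2020 is a Tuesday, so the first Sunday is September 6.
September 9, 2020 is outside the daylight-saving period (28 February – 6 September), so Velax Station is on standard time, UTC−12:00.
17:45 Velax Station + 12h = 05:45 UTC (rolling into the next day, 10 September 2020).
At the standard offset (UTC+07:00), 05:45 UTC + 7h = 12:45 Varvik Zone standard time.
The standard-time date in Varvik Zone, September 10, 2020, lies within the daylight-saving period (17 April – 16 October), so Varvik Zone is on daylight time, UTC+08:00.
05:45 UTC + 8h = 13:45 Varvik Zone.

13:45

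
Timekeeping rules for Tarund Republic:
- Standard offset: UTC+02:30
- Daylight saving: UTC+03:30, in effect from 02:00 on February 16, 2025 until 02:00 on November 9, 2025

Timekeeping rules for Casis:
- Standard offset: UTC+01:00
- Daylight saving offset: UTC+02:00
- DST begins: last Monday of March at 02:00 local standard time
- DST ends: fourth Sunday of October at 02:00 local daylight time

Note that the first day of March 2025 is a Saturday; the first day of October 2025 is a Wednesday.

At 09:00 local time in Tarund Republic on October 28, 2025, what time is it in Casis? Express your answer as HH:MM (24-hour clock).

06:30

October 28, 2025 lies within the daylight-saving period (16 February – 9 November), so Tarund Republic is on daylight time, UTC+03:30.
09:00 Tarund Republic − 3h30m = 05:30 UTC.
1 March 2025 is a Saturday, so Mondays fall on 3, 10, 17, 24, 31; the last is March 31.
1 October 2025 is a Wednesday, so the first Sunday is October 5 and the fourth is October 26.
At the standard offset (UTC+01:00), 05:30 UTC + 1h = 06:30 Casis standard time.
Daylight saving runs 31 March – 26 October; the standard-time date in Casis, October 28, 2025, is outside that window, so Casis is on standard time at UTC+01:00.
05:30 UTC + 1h = 06:30 Casis.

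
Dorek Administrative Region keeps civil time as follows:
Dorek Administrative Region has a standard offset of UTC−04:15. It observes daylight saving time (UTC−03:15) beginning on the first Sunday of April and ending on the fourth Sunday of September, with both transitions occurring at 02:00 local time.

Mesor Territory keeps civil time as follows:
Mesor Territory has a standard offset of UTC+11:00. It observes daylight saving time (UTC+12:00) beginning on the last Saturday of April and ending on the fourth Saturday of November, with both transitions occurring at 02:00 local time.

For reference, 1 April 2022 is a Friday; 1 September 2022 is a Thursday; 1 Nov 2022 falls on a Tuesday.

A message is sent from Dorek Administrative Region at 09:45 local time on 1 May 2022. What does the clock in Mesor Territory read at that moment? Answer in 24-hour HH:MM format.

01:00

1 April 2022 is a Friday, so the first Sunday is April 3.
1 September 2022 is a Thursday, so the first Sunday is September 4 and the fourth is September 25.
1 May 2022 lies within the daylight-saving period (3 April – 25 September), so Dorek Administrative Region is on daylight time, UTC−03:15.
09:45 Dorek Administrative Region + 3h15m = 13:00 UTC.
1 April 2022 is a Friday, so Saturdays fall on 2, 9, 16, 23, 30; the last is April 30.
1 November 2022 is a Tuesday, so the first Saturday is November 5 and the fourth is November 26.
At the standard offset (UTC+11:00), 13:00 UTC + 11h = 00:00 Mesor Territory standard time (rolling into the next day, 2 May 2022).
The standard-time date in Mesor Territory, 2 May 2022, falls between 30 April and 26 November, so daylight saving is in effect and Mesor Territory is at UTC+12:00.
13:00 UTC + 12h = 01:00 Mesor Territory (rolling into the next day, 2 May 2022).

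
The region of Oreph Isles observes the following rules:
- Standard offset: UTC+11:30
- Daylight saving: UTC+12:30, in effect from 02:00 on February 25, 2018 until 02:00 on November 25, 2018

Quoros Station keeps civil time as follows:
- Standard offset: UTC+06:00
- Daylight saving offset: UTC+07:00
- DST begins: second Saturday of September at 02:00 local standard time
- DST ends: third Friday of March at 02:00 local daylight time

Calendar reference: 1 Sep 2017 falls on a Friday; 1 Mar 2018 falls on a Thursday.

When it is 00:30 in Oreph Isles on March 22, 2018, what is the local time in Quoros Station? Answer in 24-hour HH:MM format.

Daylight saving runs 25 February – 25 November; March 22, 2018 is inside that window, so Oreph Isles is at UTC+12:30.
00:30 Oreph Isles − 12h30m = 12:00 UTC (rolling into the previous day, 21 March 2018).
1 September 2017 is a Friday, so the first Saturday is September 2 and the second is September 9.
1 March 2018 is a Thursday, so the first Friday is March 2 and the third is March 16.
At the standard offset (UTC+06:00), 12:00 UTC + 6h = 18:00 Quoros Station standard time.
Daylight saving runs 9 September 2017 – 16 March 2018; the standard-time date in Quoros Station, March 21, 2018, is outside that window, so Quoros Station is on standard time at UTC+06:00.
12:00 UTC + 6h = 18:00 Quoros Station.

18:00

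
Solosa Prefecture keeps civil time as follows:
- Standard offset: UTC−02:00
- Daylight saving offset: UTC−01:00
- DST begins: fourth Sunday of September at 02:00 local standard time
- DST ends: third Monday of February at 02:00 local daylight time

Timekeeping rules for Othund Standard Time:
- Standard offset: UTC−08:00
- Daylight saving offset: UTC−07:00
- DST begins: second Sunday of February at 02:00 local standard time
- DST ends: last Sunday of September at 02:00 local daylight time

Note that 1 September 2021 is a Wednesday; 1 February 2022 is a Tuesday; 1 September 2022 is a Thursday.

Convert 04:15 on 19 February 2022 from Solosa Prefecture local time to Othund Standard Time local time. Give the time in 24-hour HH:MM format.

22:15

1 September 2021 is a Wednesday, so the first Sunday is September 5 and the fourth is September 26.
1 February 2022 is a Tuesday, so the first Monday is February 7 and the third is February 21.
Daylight saving runs 26 September 2021 – 21 February 2022; 19 February 2022 is inside that window, so Solosa Prefecture is at UTC−01:00.
04:15 Solosa Prefecture + 1h = 05:15 UTC.
1 February 2022 is a Tuesday, so the first Sunday is February 6 and the second is February 13.
1 September 2022 is a Thursday, so Sundays fall on 4, 11, 18, 25; the last is September 25.
At the standard offset (UTC−08:00), 05:15 UTC − 8h = 21:15 Othund Standard Time standard time (rolling into the previous day, 18 February 2022).
The standard-time date in Othund Standard Time, 18 February 2022, falls between 13 February and 25 September, so daylight saving is in effect and Othund Standard Time is at UTC−07:00.
05:15 UTC − 7h = 22:15 Othund Standard Time (rolling into the previous day, 18 February 2022).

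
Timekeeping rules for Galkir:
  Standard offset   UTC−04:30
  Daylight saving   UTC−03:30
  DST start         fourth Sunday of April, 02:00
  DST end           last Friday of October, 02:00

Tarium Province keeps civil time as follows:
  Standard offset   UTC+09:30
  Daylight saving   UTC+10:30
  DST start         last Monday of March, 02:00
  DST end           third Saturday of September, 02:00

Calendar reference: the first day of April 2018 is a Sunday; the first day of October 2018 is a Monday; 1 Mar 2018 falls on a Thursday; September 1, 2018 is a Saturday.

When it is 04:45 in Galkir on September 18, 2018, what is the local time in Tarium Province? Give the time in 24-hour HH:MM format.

17:45

1 April 2018 is a Sunday, so the first Sunday is April 1 and the fourth is April 22.
1 October 2018 is a Monday, so Fridays fall on 5, 12, 19, 26; the last is October 26.
September 18, 2018 falls between 22 April and 26 October, so daylight saving is in effect and Galkir is at UTC−03:30.
04:45 Galkir + 3h30m = 08:15 UTC.
1 March 2018 is a Thursday, so Mondays fall on 5, 12, 19, 26; the last is March 26.
1 September 2018 is a Saturday, so the first Saturday is September 1 and the third is September 15.
At the standard offset (UTC+09:30), 08:15 UTC + 9h30m = 17:45 Tarium Province standard time.
The standard-time date in Tarium Province, September 18, 2018, does not fall between 26 March and 15 September, so daylight saving is not in effect and Tarium Province is at UTC+09:30.
08:15 UTC + 9h30m = 17:45 Tarium Province.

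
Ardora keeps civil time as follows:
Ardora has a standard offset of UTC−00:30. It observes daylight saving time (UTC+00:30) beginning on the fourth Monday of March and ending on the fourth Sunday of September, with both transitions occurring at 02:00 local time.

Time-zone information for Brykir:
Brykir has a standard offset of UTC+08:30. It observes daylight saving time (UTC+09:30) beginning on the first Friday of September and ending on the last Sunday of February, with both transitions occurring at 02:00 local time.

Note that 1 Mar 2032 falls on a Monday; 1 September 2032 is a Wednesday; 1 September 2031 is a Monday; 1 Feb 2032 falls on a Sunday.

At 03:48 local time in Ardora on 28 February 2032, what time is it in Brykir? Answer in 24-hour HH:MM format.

13:48

1 March 2032 is a Monday, so the first Monday is March 1 and the fourth is March 22.
1 September 2032 is a Wednesday, so the first Sunday is September 5 and the fourth is September 26.
28 February 2032 does not fall between 22 March and 26 September, so daylight saving is not in effect and Ardora is at UTC−00:30.
03:48 Ardora + 0h30m = 04:18 UTC.
1 September 2031 is a Monday, so the first Friday is September 5.
1 February 2032 is a Sunday, so Sundays fall on 1, 8, 15, 22, 29; the last is February 29.
At the standard offset (UTC+08:30), 04:18 UTC + 8h30m = 12:48 Brykir standard time.
The standard-time date in Brykir, 28 February 2032, falls between 5 September 2031 and 29 February 2032, so daylight saving is in effect and Brykir is at UTC+09:30.
04:18 UTC + 9h30m = 13:48 Brykir.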